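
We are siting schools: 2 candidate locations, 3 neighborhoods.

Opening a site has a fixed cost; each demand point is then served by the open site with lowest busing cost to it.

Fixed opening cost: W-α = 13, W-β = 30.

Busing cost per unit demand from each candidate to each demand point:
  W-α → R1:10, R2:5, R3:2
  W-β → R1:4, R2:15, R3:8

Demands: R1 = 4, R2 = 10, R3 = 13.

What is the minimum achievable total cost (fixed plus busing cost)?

Open {W-α}: assign each demand point to its cheapest open site.
  R1→W-α 4×10=40, R2→W-α 10×5=50, R3→W-α 13×2=26
  busing cost 116, fixed 13 → total 129.
Compare {W-α, W-β}: busing cost 92 + fixed 43 = 135.
Compare {W-β}: busing cost 270 + fixed 30 = 300.

129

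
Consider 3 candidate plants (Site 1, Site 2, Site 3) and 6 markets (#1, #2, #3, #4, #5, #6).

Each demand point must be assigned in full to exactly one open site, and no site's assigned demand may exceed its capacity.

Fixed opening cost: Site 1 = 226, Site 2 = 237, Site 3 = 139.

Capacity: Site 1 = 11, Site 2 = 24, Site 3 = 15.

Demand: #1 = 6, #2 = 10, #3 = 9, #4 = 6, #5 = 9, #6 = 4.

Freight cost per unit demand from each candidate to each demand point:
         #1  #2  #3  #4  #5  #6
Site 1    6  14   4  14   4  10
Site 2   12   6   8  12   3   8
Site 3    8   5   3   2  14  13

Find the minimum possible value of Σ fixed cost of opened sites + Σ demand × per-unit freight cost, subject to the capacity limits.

Open {Site 1, Site 2, Site 3}; cheapest assignment that respects the capacities:
  Site 1 (cap 11, load 6): #1 — cost 6×6 = 36
  Site 2 (cap 24, load 23): #2, #5, #6 — cost 10×6 + 9×3 + 4×8 = 119
  Site 3 (cap 15, load 15): #3, #4 — cost 9×3 + 6×2 = 39
  Shipping 194, fixed 602 → total 796.
  Any other capacity-feasible assignment to {Site 1, Site 2, Site 3} ships for at least 194.
Total demand is 44 and no other set of sites has combined capacity ≥ 44, so {Site 1, Site 2, Site 3} is the only feasible choice of open sites. Minimum: 796.

796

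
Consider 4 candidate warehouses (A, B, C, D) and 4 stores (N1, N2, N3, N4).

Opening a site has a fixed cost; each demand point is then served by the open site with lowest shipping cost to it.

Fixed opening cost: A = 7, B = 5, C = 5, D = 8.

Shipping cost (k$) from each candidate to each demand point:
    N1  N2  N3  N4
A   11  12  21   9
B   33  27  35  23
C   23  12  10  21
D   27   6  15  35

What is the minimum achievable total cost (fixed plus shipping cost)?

54

Open {A, C}: assign each demand point to its cheapest open site.
  N1→A 11, N2→A 12, N3→C 10, N4→A 9
  shipping cost 42, fixed 12 → total 54.
Compare {A, D}: shipping cost 41 + fixed 15 = 56.
Compare {A, C, D}: shipping cost 36 + fixed 20 = 56.
Compare {A, B, C}: shipping cost 42 + fixed 17 = 59.
All other subsets cost ≥ 56. Minimum total cost: 54.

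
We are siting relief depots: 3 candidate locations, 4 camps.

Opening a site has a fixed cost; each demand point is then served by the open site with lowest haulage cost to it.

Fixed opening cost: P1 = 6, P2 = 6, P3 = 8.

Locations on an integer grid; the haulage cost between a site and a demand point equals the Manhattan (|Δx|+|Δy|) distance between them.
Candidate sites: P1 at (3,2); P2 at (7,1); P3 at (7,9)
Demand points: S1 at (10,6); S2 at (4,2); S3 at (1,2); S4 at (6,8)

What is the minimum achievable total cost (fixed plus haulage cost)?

Open {P1, P3}: assign each demand point to its cheapest open site.
  S1→P3 6, S2→P1 1, S3→P1 2, S4→P3 2
  haulage cost 11, fixed 14 → total 25.
Compare {P1}: haulage cost 23 + fixed 6 = 29.
Compare {P1, P2}: haulage cost 19 + fixed 12 = 31.
Compare {P1, P2, P3}: haulage cost 11 + fixed 20 = 31.
All other subsets cost ≥ 29. Minimum total cost: 25.

25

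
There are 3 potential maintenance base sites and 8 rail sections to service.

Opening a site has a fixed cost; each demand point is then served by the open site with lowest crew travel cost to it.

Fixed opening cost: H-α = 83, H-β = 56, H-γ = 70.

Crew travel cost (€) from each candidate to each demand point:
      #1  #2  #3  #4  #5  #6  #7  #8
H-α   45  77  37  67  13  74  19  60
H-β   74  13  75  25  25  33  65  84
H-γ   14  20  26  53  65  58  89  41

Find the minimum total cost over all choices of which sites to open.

368

Open {H-β, H-γ}: assign each demand point to its cheapest open site.
  #1→H-γ 14, #2→H-β 13, #3→H-γ 26, #4→H-β 25, #5→H-β 25, #6→H-β 33, #7→H-β 65, #8→H-γ 41
  crew travel cost 242, fixed 126 → total 368.
Compare {H-α, H-β}: crew travel cost 245 + fixed 139 = 384.
Compare {H-α, H-β, H-γ}: crew travel cost 184 + fixed 209 = 393.
Compare {H-α, H-γ}: crew travel cost 244 + fixed 153 = 397.
All other subsets cost ≥ 384. Minimum total cost: 368.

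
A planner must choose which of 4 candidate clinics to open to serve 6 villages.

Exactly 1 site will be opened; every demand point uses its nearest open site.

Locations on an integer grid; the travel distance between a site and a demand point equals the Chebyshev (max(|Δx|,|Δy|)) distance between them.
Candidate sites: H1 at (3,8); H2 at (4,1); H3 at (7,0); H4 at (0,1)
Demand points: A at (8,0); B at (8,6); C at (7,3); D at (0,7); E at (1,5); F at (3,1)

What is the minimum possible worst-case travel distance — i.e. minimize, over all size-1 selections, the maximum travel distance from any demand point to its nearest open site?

6

Open {H2}.
  Farthest demand point is D at travel distance 6 (to H2); all others are ≤ 6.
With {H3} the worst case is 7.
With {H1} the worst case is 8.
No size-1 selection achieves below 6.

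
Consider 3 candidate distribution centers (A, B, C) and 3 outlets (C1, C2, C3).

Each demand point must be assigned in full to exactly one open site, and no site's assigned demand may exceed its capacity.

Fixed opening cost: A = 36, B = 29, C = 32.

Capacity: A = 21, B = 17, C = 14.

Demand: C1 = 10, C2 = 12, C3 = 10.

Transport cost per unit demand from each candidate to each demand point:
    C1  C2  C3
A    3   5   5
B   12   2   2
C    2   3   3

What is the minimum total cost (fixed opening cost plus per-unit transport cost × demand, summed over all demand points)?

169

Open {A, B}; cheapest assignment that respects the capacities:
  A (cap 21, load 20): C1, C3 — cost 10×3 + 10×5 = 80
  B (cap 17, load 12): C2 — cost 12×2 = 24
  Shipping 104, fixed 65 → total 169.
  Any other capacity-feasible assignment to {A, B} ships for at least 104.
Compare {A, B, C}: its best feasible assignment gives total 181.
Compare {A, C}: its best feasible assignment gives total 184.
Every other set of open sites that can feasibly serve all demand totals ≥ 181 even under its best assignment. Minimum: 169.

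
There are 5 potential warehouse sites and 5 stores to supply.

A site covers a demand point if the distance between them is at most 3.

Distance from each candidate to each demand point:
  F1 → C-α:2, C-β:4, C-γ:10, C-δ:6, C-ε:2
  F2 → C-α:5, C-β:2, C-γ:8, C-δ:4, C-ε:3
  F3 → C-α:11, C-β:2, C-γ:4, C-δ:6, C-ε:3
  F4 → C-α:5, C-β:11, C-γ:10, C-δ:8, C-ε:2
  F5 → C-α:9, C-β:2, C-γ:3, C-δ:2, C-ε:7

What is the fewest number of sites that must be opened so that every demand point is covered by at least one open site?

Coverage sets (demand points within 3 of each site):
  F1: {C-α, C-ε}
  F2: {C-β, C-ε}
  F3: {C-β, C-ε}
  F4: {C-ε}
  F5: {C-β, C-γ, C-δ}
No single site covers all 5 demand points.
But {F1, F5} covers everything, so the minimum is 2.

2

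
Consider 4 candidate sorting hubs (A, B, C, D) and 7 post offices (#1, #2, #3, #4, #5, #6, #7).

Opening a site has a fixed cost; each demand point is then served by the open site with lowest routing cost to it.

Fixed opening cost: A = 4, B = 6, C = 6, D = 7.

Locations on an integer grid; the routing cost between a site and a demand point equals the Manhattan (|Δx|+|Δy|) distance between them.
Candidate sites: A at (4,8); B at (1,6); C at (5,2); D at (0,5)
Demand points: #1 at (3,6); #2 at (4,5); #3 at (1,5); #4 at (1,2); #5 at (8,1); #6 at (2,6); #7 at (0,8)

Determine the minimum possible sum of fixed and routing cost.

Open {B, C}: assign each demand point to its cheapest open site.
  #1→B 2, #2→B 4, #3→B 1, #4→B 4, #5→C 4, #6→B 1, #7→B 3
  routing cost 19, fixed 12 → total 31.
Compare {B}: routing cost 27 + fixed 6 = 33.
Compare {A, B, C}: routing cost 18 + fixed 16 = 34.
Compare {A, B}: routing cost 25 + fixed 10 = 35.
All other subsets cost ≥ 33. Minimum total cost: 31.

31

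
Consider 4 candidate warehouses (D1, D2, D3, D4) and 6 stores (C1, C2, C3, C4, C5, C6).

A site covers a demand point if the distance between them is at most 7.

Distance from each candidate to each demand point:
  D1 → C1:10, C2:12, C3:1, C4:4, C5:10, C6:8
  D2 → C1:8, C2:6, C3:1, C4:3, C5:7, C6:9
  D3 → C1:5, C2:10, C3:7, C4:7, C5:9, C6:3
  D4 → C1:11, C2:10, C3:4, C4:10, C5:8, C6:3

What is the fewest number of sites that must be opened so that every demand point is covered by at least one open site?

Coverage sets (demand points within 7 of each site):
  D1: {C3, C4}
  D2: {C2, C3, C4, C5}
  D3: {C1, C3, C4, C6}
  D4: {C3, C6}
No single site covers all 6 demand points.
But {D2, D3} covers everything, so the minimum is 2.

2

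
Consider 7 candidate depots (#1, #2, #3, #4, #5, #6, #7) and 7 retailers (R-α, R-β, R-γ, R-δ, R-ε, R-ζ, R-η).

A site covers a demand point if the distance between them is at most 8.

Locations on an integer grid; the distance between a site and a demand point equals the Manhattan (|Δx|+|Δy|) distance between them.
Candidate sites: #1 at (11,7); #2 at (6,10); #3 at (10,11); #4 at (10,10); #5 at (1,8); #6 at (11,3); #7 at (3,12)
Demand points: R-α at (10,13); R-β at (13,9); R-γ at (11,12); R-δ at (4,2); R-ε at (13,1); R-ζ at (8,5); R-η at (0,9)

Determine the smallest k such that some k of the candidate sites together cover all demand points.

Coverage sets (demand points within 8 of each site):
  #1: {R-α, R-β, R-γ, R-ε, R-ζ}
  #2: {R-α, R-β, R-γ, R-ζ, R-η}
  #3: {R-α, R-β, R-γ, R-ζ}
  #4: {R-α, R-β, R-γ, R-ζ}
  #5: {R-η}
  #6: {R-β, R-δ, R-ε, R-ζ}
  #7: {R-α, R-γ, R-η}
No single site covers all 7 demand points.
But {#2, #6} covers everything, so the minimum is 2.

2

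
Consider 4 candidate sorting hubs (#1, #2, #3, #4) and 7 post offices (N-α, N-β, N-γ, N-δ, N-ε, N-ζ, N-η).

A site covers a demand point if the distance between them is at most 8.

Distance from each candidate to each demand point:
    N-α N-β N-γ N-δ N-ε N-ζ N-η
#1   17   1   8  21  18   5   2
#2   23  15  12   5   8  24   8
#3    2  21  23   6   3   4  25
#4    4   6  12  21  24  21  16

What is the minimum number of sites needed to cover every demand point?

2

Coverage sets (demand points within 8 of each site):
  #1: {N-β, N-γ, N-ζ, N-η}
  #2: {N-δ, N-ε, N-η}
  #3: {N-α, N-δ, N-ε, N-ζ}
  #4: {N-α, N-β}
No single site covers all 7 demand points.
But {#1, #3} covers everything, so the minimum is 2.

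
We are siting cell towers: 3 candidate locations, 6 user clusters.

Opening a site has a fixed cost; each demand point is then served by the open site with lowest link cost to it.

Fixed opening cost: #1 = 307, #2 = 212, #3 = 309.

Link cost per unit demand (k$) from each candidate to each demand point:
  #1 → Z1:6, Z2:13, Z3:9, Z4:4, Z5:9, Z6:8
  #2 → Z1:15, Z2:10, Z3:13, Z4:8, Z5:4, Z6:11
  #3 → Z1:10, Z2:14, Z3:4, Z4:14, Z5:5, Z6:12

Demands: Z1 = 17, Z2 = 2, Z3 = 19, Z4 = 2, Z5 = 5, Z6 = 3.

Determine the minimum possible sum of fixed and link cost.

Open {#3}: assign each demand point to its cheapest open site.
  Z1→#3 17×10=170, Z2→#3 2×14=28, Z3→#3 19×4=76, Z4→#3 2×14=28, Z5→#3 5×5=25, Z6→#3 3×12=36
  link cost 363, fixed 309 → total 672.
Compare {#1}: link cost 376 + fixed 307 = 683.
Compare {#2}: link cost 591 + fixed 212 = 803.
Compare {#2, #3}: link cost 335 + fixed 521 = 856.
All other subsets cost ≥ 683. Minimum total cost: 672.

672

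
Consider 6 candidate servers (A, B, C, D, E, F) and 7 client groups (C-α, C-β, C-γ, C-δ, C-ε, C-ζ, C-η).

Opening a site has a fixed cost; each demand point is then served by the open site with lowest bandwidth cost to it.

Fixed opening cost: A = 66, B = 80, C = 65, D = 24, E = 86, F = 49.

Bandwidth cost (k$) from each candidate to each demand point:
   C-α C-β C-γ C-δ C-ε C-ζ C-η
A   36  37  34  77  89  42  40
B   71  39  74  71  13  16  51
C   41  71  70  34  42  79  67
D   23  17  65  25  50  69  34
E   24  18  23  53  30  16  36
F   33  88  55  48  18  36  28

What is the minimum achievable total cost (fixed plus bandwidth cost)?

275

Open {D, F}: assign each demand point to its cheapest open site.
  C-α→D 23, C-β→D 17, C-γ→F 55, C-δ→D 25, C-ε→F 18, C-ζ→F 36, C-η→F 28
  bandwidth cost 202, fixed 73 → total 275.
Compare {D, E}: bandwidth cost 168 + fixed 110 = 278.
Compare {E}: bandwidth cost 200 + fixed 86 = 286.
Compare {B, D}: bandwidth cost 193 + fixed 104 = 297.
All other subsets cost ≥ 278. Minimum total cost: 275.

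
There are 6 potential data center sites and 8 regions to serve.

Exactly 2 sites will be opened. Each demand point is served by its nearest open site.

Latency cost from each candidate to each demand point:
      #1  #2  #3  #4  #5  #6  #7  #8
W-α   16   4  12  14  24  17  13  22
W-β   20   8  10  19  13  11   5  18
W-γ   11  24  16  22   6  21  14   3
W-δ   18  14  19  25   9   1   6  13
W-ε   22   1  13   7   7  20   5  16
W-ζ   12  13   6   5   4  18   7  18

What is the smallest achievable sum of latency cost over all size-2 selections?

Open {W-δ, W-ζ}.
  #1→W-ζ 12, #2→W-ζ 13, #3→W-ζ 6, #4→W-ζ 5, #5→W-ζ 4, #6→W-δ 1, #7→W-δ 6, #8→W-δ 13  ⇒ total 60.
Compare {W-δ, W-ε}: total 65.
Compare {W-γ, W-ε}: total 66.
No size-2 selection does better; minimum is 60.

60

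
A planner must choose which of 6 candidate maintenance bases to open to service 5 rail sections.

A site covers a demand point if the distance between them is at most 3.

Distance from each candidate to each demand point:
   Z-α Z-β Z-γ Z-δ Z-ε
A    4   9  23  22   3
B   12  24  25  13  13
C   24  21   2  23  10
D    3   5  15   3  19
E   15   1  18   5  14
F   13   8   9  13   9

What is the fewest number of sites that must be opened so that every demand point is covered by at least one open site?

4

Coverage sets (demand points within 3 of each site):
  A: {Z-ε}
  B: {}
  C: {Z-γ}
  D: {Z-α, Z-δ}
  E: {Z-β}
  F: {}
No 3 sites suffice: every size-3 union leaves at least one demand point uncovered.
But {A, C, D, E} covers everything, so the minimum is 4.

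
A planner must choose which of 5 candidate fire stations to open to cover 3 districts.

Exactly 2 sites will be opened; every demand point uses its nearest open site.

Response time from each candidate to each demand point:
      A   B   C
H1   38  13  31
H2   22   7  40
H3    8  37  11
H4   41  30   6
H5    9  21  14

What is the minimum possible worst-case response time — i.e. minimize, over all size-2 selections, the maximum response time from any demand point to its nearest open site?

11

Open {H2, H3}.
  Farthest demand point is C at response time 11 (to H3); all others are ≤ 11.
With {H1, H3} the worst case is 13.
With {H1, H5} the worst case is 14.
No size-2 selection achieves below 11.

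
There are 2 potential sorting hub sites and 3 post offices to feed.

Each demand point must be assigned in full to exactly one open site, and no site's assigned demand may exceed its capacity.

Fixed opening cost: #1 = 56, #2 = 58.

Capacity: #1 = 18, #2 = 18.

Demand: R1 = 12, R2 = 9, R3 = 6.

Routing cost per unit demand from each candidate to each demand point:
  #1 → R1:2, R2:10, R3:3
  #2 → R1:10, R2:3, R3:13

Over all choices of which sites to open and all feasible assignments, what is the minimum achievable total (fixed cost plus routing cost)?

183

Open {#1, #2}; cheapest assignment that respects the capacities:
  #1 (cap 18, load 18): R1, R3 — cost 12×2 + 6×3 = 42
  #2 (cap 18, load 9): R2 — cost 9×3 = 27
  Shipping 69, fixed 114 → total 183.
  Any other capacity-feasible assignment to {#1, #2} ships for at least 69.
Total demand is 27 and no other set of sites has combined capacity ≥ 27, so {#1, #2} is the only feasible choice of open sites. Minimum: 183.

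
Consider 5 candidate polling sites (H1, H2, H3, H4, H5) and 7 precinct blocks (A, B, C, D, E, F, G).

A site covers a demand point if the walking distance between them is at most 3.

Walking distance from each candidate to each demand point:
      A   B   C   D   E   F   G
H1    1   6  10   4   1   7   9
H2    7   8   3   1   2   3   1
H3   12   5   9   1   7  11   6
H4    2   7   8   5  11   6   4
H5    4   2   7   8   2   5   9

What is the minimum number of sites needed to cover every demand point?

Coverage sets (demand points within 3 of each site):
  H1: {A, E}
  H2: {C, D, E, F, G}
  H3: {D}
  H4: {A}
  H5: {B, E}
No 2 sites suffice: every size-2 union leaves at least one demand point uncovered.
But {H1, H2, H5} covers everything, so the minimum is 3.

3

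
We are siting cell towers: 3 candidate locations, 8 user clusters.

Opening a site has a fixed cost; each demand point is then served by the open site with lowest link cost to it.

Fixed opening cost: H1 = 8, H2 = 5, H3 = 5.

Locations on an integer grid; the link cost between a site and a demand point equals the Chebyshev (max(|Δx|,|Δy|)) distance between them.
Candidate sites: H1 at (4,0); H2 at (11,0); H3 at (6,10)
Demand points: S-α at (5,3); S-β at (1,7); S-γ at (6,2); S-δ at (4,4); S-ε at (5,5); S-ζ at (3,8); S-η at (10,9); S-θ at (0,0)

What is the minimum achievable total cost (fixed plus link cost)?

43

Open {H1, H3}: assign each demand point to its cheapest open site.
  S-α→H1 3, S-β→H3 5, S-γ→H1 2, S-δ→H1 4, S-ε→H1 5, S-ζ→H3 3, S-η→H3 4, S-θ→H1 4
  link cost 30, fixed 13 → total 43.
Compare {H1, H2, H3}: link cost 30 + fixed 18 = 48.
Compare {H1}: link cost 42 + fixed 8 = 50.
Compare {H3}: link cost 48 + fixed 5 = 53.
All other subsets cost ≥ 48. Minimum total cost: 43.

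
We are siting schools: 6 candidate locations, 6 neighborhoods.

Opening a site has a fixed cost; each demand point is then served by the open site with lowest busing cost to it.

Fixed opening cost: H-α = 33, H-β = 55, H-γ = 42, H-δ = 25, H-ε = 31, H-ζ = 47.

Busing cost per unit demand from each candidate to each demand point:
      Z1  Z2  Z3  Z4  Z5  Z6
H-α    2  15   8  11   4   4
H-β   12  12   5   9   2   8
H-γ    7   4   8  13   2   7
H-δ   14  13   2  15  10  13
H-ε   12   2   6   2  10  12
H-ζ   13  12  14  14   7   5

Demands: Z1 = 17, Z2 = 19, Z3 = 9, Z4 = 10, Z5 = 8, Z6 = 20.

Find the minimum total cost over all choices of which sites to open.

Open {H-α, H-δ, H-ε}: assign each demand point to its cheapest open site.
  Z1→H-α 17×2=34, Z2→H-ε 19×2=38, Z3→H-δ 9×2=18, Z4→H-ε 10×2=20, Z5→H-α 8×4=32, Z6→H-α 20×4=80
  busing cost 222, fixed 89 → total 311.
Compare {H-α, H-ε}: busing cost 258 + fixed 64 = 322.
Compare {H-α, H-γ, H-δ, H-ε}: busing cost 206 + fixed 131 = 337.
Compare {H-α, H-γ, H-ε}: busing cost 242 + fixed 106 = 348.
All other subsets cost ≥ 322. Minimum total cost: 311.

311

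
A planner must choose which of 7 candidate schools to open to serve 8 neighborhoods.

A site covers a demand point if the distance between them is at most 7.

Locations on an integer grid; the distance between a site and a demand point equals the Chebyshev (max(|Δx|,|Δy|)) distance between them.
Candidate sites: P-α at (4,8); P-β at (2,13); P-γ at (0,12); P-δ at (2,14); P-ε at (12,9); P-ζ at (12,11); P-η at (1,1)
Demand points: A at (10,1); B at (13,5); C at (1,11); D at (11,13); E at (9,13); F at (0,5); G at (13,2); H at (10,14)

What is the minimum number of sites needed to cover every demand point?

Coverage sets (demand points within 7 of each site):
  P-α: {A, C, D, E, F, H}
  P-β: {C, E}
  P-γ: {C, F}
  P-δ: {C, E}
  P-ε: {B, D, E, G, H}
  P-ζ: {B, D, E, H}
  P-η: {F}
No single site covers all 8 demand points.
But {P-α, P-ε} covers everything, so the minimum is 2.

2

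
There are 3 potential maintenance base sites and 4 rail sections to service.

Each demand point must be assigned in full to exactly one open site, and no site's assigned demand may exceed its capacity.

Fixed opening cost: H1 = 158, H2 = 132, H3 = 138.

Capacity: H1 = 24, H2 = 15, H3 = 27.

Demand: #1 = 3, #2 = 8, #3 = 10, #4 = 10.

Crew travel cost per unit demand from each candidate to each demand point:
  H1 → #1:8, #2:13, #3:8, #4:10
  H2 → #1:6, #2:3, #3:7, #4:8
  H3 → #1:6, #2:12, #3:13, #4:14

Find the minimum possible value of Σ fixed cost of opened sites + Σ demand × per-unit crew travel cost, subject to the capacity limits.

Open {H1, H2}; cheapest assignment that respects the capacities:
  H1 (cap 24, load 20): #3, #4 — cost 10×8 + 10×10 = 180
  H2 (cap 15, load 11): #1, #2 — cost 3×6 + 8×3 = 42
  Shipping 222, fixed 290 → total 512.
  Any other capacity-feasible assignment to {H1, H2} ships for at least 222.
Compare {H2, H3}: its best feasible assignment gives total 582.
Compare {H1, H3}: its best feasible assignment gives total 590.
Every other set of open sites that can feasibly serve all demand totals ≥ 582 even under its best assignment. Minimum: 512.

512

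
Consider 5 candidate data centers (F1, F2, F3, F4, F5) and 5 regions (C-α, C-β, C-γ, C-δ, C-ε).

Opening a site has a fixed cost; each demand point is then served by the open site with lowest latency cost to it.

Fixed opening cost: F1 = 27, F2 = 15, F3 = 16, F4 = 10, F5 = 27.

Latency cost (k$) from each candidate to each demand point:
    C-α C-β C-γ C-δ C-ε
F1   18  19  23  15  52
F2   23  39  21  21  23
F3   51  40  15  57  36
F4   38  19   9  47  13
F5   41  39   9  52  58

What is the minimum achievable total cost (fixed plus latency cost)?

110

Open {F2, F4}: assign each demand point to its cheapest open site.
  C-α→F2 23, C-β→F4 19, C-γ→F4 9, C-δ→F2 21, C-ε→F4 13
  latency cost 85, fixed 25 → total 110.
Compare {F1, F4}: latency cost 74 + fixed 37 = 111.
Compare {F1, F2, F4}: latency cost 74 + fixed 52 = 126.
Compare {F2, F3, F4}: latency cost 85 + fixed 41 = 126.
All other subsets cost ≥ 111. Minimum total cost: 110.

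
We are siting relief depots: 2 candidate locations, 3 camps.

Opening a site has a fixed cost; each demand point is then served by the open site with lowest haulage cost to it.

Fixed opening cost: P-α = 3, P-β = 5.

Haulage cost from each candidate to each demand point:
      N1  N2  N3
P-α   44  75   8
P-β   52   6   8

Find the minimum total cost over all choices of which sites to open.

66

Open {P-α, P-β}: assign each demand point to its cheapest open site.
  N1→P-α 44, N2→P-β 6, N3→P-α 8
  haulage cost 58, fixed 8 → total 66.
Compare {P-β}: haulage cost 66 + fixed 5 = 71.
Compare {P-α}: haulage cost 127 + fixed 3 = 130.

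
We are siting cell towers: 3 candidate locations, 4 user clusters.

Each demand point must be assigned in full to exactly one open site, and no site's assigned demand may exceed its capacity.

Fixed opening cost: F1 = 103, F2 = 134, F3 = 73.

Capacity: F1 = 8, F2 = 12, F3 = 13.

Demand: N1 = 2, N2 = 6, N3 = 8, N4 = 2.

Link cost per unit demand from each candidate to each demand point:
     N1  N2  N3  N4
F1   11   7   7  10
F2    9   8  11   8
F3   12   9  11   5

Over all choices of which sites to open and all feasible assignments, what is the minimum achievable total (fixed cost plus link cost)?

Open {F1, F3}; cheapest assignment that respects the capacities:
  F1 (cap 8, load 8): N3 — cost 8×7 = 56
  F3 (cap 13, load 10): N1, N2, N4 — cost 2×12 + 6×9 + 2×5 = 88
  Shipping 144, fixed 176 → total 320.
  Any other capacity-feasible assignment to {F1, F3} ships for at least 144.
Compare {F2, F3}: its best feasible assignment gives total 371.
Compare {F1, F2}: its best feasible assignment gives total 375.
Every other set of open sites that can feasibly serve all demand totals ≥ 371 even under its best assignment. Minimum: 320.

320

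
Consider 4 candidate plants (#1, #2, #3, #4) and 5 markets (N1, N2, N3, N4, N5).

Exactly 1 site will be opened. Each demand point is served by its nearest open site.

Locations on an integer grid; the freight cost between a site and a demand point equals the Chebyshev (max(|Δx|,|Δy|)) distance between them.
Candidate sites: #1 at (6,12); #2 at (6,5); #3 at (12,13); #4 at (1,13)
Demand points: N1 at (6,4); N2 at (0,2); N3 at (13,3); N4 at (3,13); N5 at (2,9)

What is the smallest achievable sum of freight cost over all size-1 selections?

Open {#2}.
  N1→#2 1, N2→#2 6, N3→#2 7, N4→#2 8, N5→#2 4  ⇒ total 26.
Compare {#1}: total 34.
Compare {#4}: total 38.
No size-1 selection does better; minimum is 26.

26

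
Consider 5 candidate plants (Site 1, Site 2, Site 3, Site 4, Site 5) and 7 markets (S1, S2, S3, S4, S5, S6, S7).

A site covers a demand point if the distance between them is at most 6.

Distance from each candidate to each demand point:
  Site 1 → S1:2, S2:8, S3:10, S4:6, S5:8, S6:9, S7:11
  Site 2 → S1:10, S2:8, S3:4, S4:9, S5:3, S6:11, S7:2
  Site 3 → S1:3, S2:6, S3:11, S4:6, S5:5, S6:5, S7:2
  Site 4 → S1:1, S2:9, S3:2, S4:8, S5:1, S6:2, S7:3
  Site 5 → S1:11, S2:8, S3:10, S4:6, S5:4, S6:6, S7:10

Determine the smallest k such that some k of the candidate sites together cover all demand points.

2

Coverage sets (demand points within 6 of each site):
  Site 1: {S1, S4}
  Site 2: {S3, S5, S7}
  Site 3: {S1, S2, S4, S5, S6, S7}
  Site 4: {S1, S3, S5, S6, S7}
  Site 5: {S4, S5, S6}
No single site covers all 7 demand points.
But {Site 2, Site 3} covers everything, so the minimum is 2.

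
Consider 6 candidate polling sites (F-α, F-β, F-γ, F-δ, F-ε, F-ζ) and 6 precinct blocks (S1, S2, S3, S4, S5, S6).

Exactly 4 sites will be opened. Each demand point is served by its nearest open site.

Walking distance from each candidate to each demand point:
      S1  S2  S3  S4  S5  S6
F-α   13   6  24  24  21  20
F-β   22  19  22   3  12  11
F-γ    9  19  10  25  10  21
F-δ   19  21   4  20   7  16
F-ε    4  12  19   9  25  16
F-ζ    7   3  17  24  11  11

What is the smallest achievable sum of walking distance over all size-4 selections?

Open {F-β, F-δ, F-ε, F-ζ}.
  S1→F-ε 4, S2→F-ζ 3, S3→F-δ 4, S4→F-β 3, S5→F-δ 7, S6→F-β 11  ⇒ total 32.
Compare {F-α, F-β, F-δ, F-ε}: total 35.
Compare {F-α, F-β, F-δ, F-ζ}: total 35.
No size-4 selection does better; minimum is 32.

32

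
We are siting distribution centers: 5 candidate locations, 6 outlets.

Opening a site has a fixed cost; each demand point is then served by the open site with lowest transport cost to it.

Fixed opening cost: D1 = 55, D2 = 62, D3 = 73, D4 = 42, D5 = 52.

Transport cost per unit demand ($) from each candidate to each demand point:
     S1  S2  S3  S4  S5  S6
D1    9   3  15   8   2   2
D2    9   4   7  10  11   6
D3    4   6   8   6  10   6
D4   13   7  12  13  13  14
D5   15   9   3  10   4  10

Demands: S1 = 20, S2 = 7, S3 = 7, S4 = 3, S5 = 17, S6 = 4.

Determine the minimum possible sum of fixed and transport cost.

345

Open {D1, D3}: assign each demand point to its cheapest open site.
  S1→D3 20×4=80, S2→D1 7×3=21, S3→D3 7×8=56, S4→D3 3×6=18, S5→D1 17×2=34, S6→D1 4×2=8
  transport cost 217, fixed 128 → total 345.
Compare {D1, D3, D5}: transport cost 182 + fixed 180 = 362.
Compare {D3, D5}: transport cost 253 + fixed 125 = 378.
Compare {D1, D3, D4}: transport cost 217 + fixed 170 = 387.
All other subsets cost ≥ 362. Minimum total cost: 345.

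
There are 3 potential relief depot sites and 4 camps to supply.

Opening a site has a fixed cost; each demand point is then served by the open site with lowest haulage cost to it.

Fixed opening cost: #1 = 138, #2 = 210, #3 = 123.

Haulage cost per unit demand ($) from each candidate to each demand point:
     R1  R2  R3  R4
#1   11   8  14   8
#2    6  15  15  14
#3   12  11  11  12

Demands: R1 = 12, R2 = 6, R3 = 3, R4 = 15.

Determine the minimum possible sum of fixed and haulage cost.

480

Open {#1}: assign each demand point to its cheapest open site.
  R1→#1 12×11=132, R2→#1 6×8=48, R3→#1 3×14=42, R4→#1 15×8=120
  haulage cost 342, fixed 138 → total 480.
Compare {#3}: haulage cost 423 + fixed 123 = 546.
Compare {#1, #3}: haulage cost 333 + fixed 261 = 594.
Compare {#2}: haulage cost 417 + fixed 210 = 627.
All other subsets cost ≥ 546. Minimum total cost: 480.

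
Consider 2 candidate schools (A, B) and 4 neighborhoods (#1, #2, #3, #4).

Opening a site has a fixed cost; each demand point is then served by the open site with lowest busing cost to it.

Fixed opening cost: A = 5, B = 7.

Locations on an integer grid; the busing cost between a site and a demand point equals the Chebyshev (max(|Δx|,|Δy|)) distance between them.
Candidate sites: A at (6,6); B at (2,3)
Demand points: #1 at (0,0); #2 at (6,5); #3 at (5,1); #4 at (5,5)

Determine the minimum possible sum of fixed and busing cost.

18

Open {A}: assign each demand point to its cheapest open site.
  #1→A 6, #2→A 1, #3→A 5, #4→A 1
  busing cost 13, fixed 5 → total 18.
Compare {B}: busing cost 13 + fixed 7 = 20.
Compare {A, B}: busing cost 8 + fixed 12 = 20.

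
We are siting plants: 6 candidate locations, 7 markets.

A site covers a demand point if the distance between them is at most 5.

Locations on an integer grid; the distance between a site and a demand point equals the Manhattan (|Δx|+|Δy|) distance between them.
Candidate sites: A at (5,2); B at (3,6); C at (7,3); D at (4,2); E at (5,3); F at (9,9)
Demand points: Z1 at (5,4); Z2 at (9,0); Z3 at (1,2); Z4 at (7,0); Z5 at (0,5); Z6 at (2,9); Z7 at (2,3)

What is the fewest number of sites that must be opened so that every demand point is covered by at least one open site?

Coverage sets (demand points within 5 of each site):
  A: {Z1, Z3, Z4, Z7}
  B: {Z1, Z5, Z6, Z7}
  C: {Z1, Z2, Z4, Z7}
  D: {Z1, Z3, Z4, Z7}
  E: {Z1, Z3, Z4, Z7}
  F: {}
No 2 sites suffice: every size-2 union leaves at least one demand point uncovered.
But {A, B, C} covers everything, so the minimum is 3.

3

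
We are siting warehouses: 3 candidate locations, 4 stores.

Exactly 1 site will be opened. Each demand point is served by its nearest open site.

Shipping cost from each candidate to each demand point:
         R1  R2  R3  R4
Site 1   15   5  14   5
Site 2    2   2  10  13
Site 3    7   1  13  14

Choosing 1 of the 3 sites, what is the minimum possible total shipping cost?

Open {Site 2}.
  R1→Site 2 2, R2→Site 2 2, R3→Site 2 10, R4→Site 2 13  ⇒ total 27.
Compare {Site 3}: total 35.
Compare {Site 1}: total 39.

27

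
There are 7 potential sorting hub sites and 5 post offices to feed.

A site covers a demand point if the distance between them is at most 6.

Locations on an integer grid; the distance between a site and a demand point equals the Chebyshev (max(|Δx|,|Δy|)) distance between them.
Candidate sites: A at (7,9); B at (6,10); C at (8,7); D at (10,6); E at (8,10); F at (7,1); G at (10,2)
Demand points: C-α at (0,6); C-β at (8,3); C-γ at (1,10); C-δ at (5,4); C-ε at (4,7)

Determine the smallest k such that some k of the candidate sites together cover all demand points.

2

Coverage sets (demand points within 6 of each site):
  A: {C-β, C-γ, C-δ, C-ε}
  B: {C-α, C-γ, C-δ, C-ε}
  C: {C-β, C-δ, C-ε}
  D: {C-β, C-δ, C-ε}
  E: {C-δ, C-ε}
  F: {C-β, C-δ, C-ε}
  G: {C-β, C-δ, C-ε}
No single site covers all 5 demand points.
But {A, B} covers everything, so the minimum is 2.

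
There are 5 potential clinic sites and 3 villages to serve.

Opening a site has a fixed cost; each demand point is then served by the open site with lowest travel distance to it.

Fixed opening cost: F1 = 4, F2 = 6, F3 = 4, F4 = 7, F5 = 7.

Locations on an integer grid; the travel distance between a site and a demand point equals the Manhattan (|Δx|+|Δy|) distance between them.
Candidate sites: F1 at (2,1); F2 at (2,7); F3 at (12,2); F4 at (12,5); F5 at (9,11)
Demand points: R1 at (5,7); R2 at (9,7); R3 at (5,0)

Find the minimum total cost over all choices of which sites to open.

Open {F1, F2}: assign each demand point to its cheapest open site.
  R1→F2 3, R2→F2 7, R3→F1 4
  travel distance 14, fixed 10 → total 24.
Compare {F2}: travel distance 20 + fixed 6 = 26.
Compare {F1, F5}: travel distance 16 + fixed 11 = 27.
Compare {F1, F2, F3}: travel distance 14 + fixed 14 = 28.
All other subsets cost ≥ 26. Minimum total cost: 24.

24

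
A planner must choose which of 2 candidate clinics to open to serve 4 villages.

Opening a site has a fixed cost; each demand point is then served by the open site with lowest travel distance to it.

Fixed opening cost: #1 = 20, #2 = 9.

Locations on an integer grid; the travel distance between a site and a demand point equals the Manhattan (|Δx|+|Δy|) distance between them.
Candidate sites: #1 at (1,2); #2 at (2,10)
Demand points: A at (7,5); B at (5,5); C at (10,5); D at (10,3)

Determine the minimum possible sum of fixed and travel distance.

Open {#2}: assign each demand point to its cheapest open site.
  A→#2 10, B→#2 8, C→#2 13, D→#2 15
  travel distance 46, fixed 9 → total 55.
Compare {#1}: travel distance 38 + fixed 20 = 58.
Compare {#1, #2}: travel distance 38 + fixed 29 = 67.

55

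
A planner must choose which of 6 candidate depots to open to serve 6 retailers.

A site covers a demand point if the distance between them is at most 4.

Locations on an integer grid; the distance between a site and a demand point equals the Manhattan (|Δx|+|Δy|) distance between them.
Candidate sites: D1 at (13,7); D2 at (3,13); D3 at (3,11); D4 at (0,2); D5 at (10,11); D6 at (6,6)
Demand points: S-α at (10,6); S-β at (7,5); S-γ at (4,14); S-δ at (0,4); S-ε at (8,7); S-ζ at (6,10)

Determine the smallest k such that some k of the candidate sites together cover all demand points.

Coverage sets (demand points within 4 of each site):
  D1: {S-α}
  D2: {S-γ}
  D3: {S-γ, S-ζ}
  D4: {S-δ}
  D5: {}
  D6: {S-α, S-β, S-ε, S-ζ}
No 2 sites suffice: every size-2 union leaves at least one demand point uncovered.
But {D2, D4, D6} covers everything, so the minimum is 3.

3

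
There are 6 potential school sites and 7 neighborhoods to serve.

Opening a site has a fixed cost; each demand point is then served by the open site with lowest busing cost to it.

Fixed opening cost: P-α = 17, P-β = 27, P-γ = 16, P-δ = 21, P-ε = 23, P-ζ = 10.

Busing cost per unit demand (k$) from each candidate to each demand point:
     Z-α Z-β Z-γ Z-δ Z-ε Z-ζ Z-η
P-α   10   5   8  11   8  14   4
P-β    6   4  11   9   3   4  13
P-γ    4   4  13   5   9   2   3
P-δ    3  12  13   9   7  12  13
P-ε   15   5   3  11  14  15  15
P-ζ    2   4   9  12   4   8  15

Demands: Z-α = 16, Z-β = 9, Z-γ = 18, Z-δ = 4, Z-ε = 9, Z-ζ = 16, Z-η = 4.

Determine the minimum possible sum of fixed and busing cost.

Open {P-γ, P-ε, P-ζ}: assign each demand point to its cheapest open site.
  Z-α→P-ζ 16×2=32, Z-β→P-γ 9×4=36, Z-γ→P-ε 18×3=54, Z-δ→P-γ 4×5=20, Z-ε→P-ζ 9×4=36, Z-ζ→P-γ 16×2=32, Z-η→P-γ 4×3=12
  busing cost 222, fixed 49 → total 271.
Compare {P-α, P-γ, P-ε, P-ζ}: busing cost 222 + fixed 66 = 288.
Compare {P-β, P-γ, P-ε, P-ζ}: busing cost 213 + fixed 76 = 289.
Compare {P-γ, P-δ, P-ε, P-ζ}: busing cost 222 + fixed 70 = 292.
All other subsets cost ≥ 288. Minimum total cost: 271.

271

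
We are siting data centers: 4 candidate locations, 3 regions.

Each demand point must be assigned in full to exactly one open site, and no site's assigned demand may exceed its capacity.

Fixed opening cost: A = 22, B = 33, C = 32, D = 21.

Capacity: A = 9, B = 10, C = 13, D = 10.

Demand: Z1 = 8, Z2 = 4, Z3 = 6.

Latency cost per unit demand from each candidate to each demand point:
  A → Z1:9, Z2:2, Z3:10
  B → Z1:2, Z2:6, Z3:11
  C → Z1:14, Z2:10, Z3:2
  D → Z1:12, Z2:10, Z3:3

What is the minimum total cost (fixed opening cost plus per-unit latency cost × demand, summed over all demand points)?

118

Open {A, B, D}; cheapest assignment that respects the capacities:
  A (cap 9, load 4): Z2 — cost 4×2 = 8
  B (cap 10, load 8): Z1 — cost 8×2 = 16
  D (cap 10, load 6): Z3 — cost 6×3 = 18
  Shipping 42, fixed 76 → total 118.
  Any other capacity-feasible assignment to {A, B, D} ships for at least 42.
Compare {A, B, C}: its best feasible assignment gives total 123.
Compare {B, D}: its best feasible assignment gives total 128.
Every other set of open sites that can feasibly serve all demand totals ≥ 123 even under its best assignment. Minimum: 118.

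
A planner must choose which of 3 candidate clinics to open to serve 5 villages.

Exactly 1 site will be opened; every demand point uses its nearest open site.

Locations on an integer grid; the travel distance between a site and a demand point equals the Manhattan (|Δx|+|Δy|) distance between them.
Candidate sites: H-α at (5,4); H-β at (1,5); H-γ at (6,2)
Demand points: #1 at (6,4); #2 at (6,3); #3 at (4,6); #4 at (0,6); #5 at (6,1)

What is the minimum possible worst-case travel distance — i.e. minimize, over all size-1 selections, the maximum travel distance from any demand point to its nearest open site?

7

Open {H-α}.
  Farthest demand point is #4 at travel distance 7 (to H-α); all others are ≤ 7.
With {H-β} the worst case is 9.
With {H-γ} the worst case is 10.
No size-1 selection achieves below 7.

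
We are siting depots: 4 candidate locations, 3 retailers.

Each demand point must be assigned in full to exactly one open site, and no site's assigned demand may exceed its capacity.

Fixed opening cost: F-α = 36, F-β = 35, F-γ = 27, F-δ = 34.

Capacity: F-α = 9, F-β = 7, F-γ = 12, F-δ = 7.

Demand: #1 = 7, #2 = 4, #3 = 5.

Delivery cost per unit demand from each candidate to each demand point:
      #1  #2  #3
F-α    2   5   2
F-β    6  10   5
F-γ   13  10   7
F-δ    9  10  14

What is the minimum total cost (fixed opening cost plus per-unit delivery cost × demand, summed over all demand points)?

Open {F-α, F-β}; cheapest assignment that respects the capacities:
  F-α (cap 9, load 9): #2, #3 — cost 4×5 + 5×2 = 30
  F-β (cap 7, load 7): #1 — cost 7×6 = 42
  Shipping 72, fixed 71 → total 143.
  Any other capacity-feasible assignment to {F-α, F-β} ships for at least 72.
Compare {F-α, F-γ}: its best feasible assignment gives total 152.
Compare {F-α, F-δ}: its best feasible assignment gives total 163.
Every other set of open sites that can feasibly serve all demand totals ≥ 152 even under its best assignment. Minimum: 143.

143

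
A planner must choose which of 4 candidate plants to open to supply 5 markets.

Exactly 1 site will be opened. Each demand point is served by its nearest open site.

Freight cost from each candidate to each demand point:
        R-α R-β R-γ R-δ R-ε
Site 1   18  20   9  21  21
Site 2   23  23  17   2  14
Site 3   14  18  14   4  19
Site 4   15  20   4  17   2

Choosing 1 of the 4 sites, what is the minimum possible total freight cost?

58

Open {Site 4}.
  R-α→Site 4 15, R-β→Site 4 20, R-γ→Site 4 4, R-δ→Site 4 17, R-ε→Site 4 2  ⇒ total 58.
Compare {Site 3}: total 69.
Compare {Site 2}: total 79.
No size-1 selection does better; minimum is 58.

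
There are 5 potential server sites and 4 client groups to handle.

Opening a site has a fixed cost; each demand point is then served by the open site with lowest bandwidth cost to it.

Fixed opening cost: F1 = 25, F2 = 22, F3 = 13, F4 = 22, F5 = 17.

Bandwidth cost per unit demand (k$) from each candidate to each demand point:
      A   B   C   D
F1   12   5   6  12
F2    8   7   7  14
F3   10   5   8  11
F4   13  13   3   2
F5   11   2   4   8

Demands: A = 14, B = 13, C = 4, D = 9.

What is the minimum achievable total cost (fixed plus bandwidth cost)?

229

Open {F2, F4, F5}: assign each demand point to its cheapest open site.
  A→F2 14×8=112, B→F5 13×2=26, C→F4 4×3=12, D→F4 9×2=18
  bandwidth cost 168, fixed 61 → total 229.
Compare {F2, F3, F4, F5}: bandwidth cost 168 + fixed 74 = 242.
Compare {F3, F4, F5}: bandwidth cost 196 + fixed 52 = 248.
Compare {F4, F5}: bandwidth cost 210 + fixed 39 = 249.
All other subsets cost ≥ 242. Minimum total cost: 229.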